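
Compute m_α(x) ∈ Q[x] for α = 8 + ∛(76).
m_α(x) = x^3 - 24x^2 + 192x - 588

Set β = α - 8 = ∛(76), so β^3 = 76. Then (α - 8)^3 - 76 = 0, i.e. α is a root of g(x) = (x - 8)^3 - 76 = x^3 - 24x^2 + 192x - 588. Since g(x) = h(x - 8) where h(x) = x^3 - 76, and h is irreducible over Q (because 76 is not a perfect cube, so h has no rational root, and a monic cubic with no rational root is irreducible), g is also irreducible (irreducibility is preserved under the substitution x → x - 8). Hence m_α(x) = x^3 - 24x^2 + 192x - 588.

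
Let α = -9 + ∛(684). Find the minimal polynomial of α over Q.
m_α(x) = x^3 + 27x^2 + 243x + 45

Set β = α + 9 = ∛(684), so β^3 = 684. Then (α + 9)^3 - 684 = 0, i.e. α is a root of g(x) = (x + 9)^3 - 684 = x^3 + 27x^2 + 243x + 45. Since g(x) = h(x + 9) where h(x) = x^3 - 684, and h is irreducible over Q (because 684 is not a perfect cube, so h has no rational root, and a monic cubic with no rational root is irreducible), g is also irreducible (irreducibility is preserved under the substitution x → x + 9). Hence m_α(x) = x^3 + 27x^2 + 243x + 45.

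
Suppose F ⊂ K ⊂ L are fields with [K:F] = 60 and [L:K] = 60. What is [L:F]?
[L:F] = 3600

The tower law says that for any tower of field extensions F ⊂ K ⊂ L with finite degrees, [L:F] = [L:K] · [K:F]. Here this gives [L:F] = 60 · 60 = 3600.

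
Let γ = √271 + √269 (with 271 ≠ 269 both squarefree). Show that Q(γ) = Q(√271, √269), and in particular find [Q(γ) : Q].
[Q(γ) : Q] = 4 (equivalently, Q(γ) = Q(√271, √269))

Obviously Q(γ) ⊆ Q(√271, √269), and [Q(√271, √269):Q] = 4 (since 271, 269 are distinct squarefree integers > 1 with 72899 not a perfect square). To show equality we compute the minimal polynomial of γ. From γ = √271 + √269: γ^2 = 271 + 2√(72899) + 269 = 540 + 2√(72899), so γ^2 - 540 = 2√(72899); squaring, (γ^2 - 540)^2 = 4·72899, i.e. γ^4 - 1080γ^2 + 291600 - 291596 = 0, i.e. γ^4 - 1080γ^2 + 4 = 0. So γ is a root of x^4 - 1080x^2 + 4. This polynomial is irreducible over Q: it has no rational root (each ±√271 ± √269 is irrational), and any factorization into two quadratics over Q would force √(72899) ∈ Q (pairing opposite roots) or √271, √269 ∈ Q (other pairings), all impossible. Hence [Q(γ):Q] = 4 = [Q(√271, √269):Q], so Q(γ) = Q(√271, √269).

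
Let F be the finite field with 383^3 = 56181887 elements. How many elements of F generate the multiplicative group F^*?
There are φ(56181886) = 27943680 primitive elements

F_q^* is cyclic of order q - 1 = 56181886. A cyclic group of order m has exactly φ(m) generators. Here m = 56181886 = 2 · 191 · 147073, so the number of primitive elements is φ(56181886) = 27943680.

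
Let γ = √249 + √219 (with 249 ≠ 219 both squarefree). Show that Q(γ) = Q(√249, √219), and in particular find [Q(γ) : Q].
[Q(γ) : Q] = 4 (equivalently, Q(γ) = Q(√249, √219))

Obviously Q(γ) ⊆ Q(√249, √219), and [Q(√249, √219):Q] = 4 (since 249, 219 are distinct squarefree integers > 1 with 54531 not a perfect square). To show equality we compute the minimal polynomial of γ. From γ = √249 + √219: γ^2 = 249 + 2√(54531) + 219 = 468 + 2√(54531), so γ^2 - 468 = 2√(54531); squaring, (γ^2 - 468)^2 = 4·54531, i.e. γ^4 - 936γ^2 + 219024 - 218124 = 0, i.e. γ^4 - 936γ^2 + 900 = 0. So γ is a root of x^4 - 936x^2 + 900. This polynomial is irreducible over Q: it has no rational root (each ±√249 ± √219 is irrational), and any factorization into two quadratics over Q would force √(54531) ∈ Q (pairing opposite roots) or √249, √219 ∈ Q (other pairings), all impossible. Hence [Q(γ):Q] = 4 = [Q(√249, √219):Q], so Q(γ) = Q(√249, √219).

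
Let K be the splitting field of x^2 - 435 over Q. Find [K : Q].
[K : Q] = 2

f(x) = x^2 - 435 factors as (x - √435)(x + √435). The splitting field is K = Q(√435). Since 435 is squarefree and > 1, it is not a perfect square, so x^2 - 435 is irreducible over Q and [Q(√435) : Q] = 2. Hence [K : Q] = 2.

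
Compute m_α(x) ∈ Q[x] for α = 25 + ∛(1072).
m_α(x) = x^3 - 75x^2 + 1875x - 16697

Set β = α - 25 = ∛(1072), so β^3 = 1072. Then (α - 25)^3 - 1072 = 0, i.e. α is a root of g(x) = (x - 25)^3 - 1072 = x^3 - 75x^2 + 1875x - 16697. Since g(x) = h(x - 25) where h(x) = x^3 - 1072, and h is irreducible over Q (because 1072 is not a perfect cube, so h has no rational root, and a monic cubic with no rational root is irreducible), g is also irreducible (irreducibility is preserved under the substitution x → x - 25). Hence m_α(x) = x^3 - 75x^2 + 1875x - 16697.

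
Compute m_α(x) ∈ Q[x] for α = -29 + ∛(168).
m_α(x) = x^3 + 87x^2 + 2523x + 24221

Set β = α + 29 = ∛(168), so β^3 = 168. Then (α + 29)^3 - 168 = 0, i.e. α is a root of g(x) = (x + 29)^3 - 168 = x^3 + 87x^2 + 2523x + 24221. Since g(x) = h(x + 29) where h(x) = x^3 - 168, and h is irreducible over Q (because 168 is not a perfect cube, so h has no rational root, and a monic cubic with no rational root is irreducible), g is also irreducible (irreducibility is preserved under the substitution x → x + 29). Hence m_α(x) = x^3 + 87x^2 + 2523x + 24221.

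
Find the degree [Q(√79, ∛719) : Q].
[Q(√79, ∛719) : Q] = 6

Let L = Q(√79, ∛719). Since Q(√79) ⊂ L and [Q(√79):Q] = 2, the tower law gives 2 | [L:Q]. Likewise Q(∛719) ⊂ L with [Q(∛719):Q] = 3 (because 719 is not a perfect cube), so 3 | [L:Q]. As gcd(2,3) = 1, [L:Q] is divisible by 6. Conversely L is generated over Q by √79 and ∛719, so [L:Q] ≤ 2·3 = 6. Therefore [Q(√79, ∛719) : Q] = 6.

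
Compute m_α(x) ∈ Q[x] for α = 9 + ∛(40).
m_α(x) = x^3 - 27x^2 + 243x - 769

Set β = α - 9 = ∛(40), so β^3 = 40. Then (α - 9)^3 - 40 = 0, i.e. α is a root of g(x) = (x - 9)^3 - 40 = x^3 - 27x^2 + 243x - 769. Since g(x) = h(x - 9) where h(x) = x^3 - 40, and h is irreducible over Q (because 40 is not a perfect cube, so h has no rational root, and a monic cubic with no rational root is irreducible), g is also irreducible (irreducibility is preserved under the substitution x → x - 9). Hence m_α(x) = x^3 - 27x^2 + 243x - 769.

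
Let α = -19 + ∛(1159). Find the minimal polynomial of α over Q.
m_α(x) = x^3 + 57x^2 + 1083x + 5700

Set β = α + 19 = ∛(1159), so β^3 = 1159. Then (α + 19)^3 - 1159 = 0, i.e. α is a root of g(x) = (x + 19)^3 - 1159 = x^3 + 57x^2 + 1083x + 5700. Since g(x) = h(x + 19) where h(x) = x^3 - 1159, and h is irreducible over Q (because 1159 is not a perfect cube, so h has no rational root, and a monic cubic with no rational root is irreducible), g is also irreducible (irreducibility is preserved under the substitution x → x + 19). Hence m_α(x) = x^3 + 57x^2 + 1083x + 5700.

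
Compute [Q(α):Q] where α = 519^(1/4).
[Q(α):Q] = 4

α is a root of x^4 - 519. By Eisenstein's criterion at the prime p = 3 (which divides the constant term 519 but p^2 = 9 does not, since 519 is squarefree), x^4 - 519 is irreducible over Q. Hence [Q(α):Q] = 4.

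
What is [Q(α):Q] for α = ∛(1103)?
[Q(α):Q] = 3

The minimal polynomial of α is x^3 - 1103, irreducible over Q since 1103 is not a perfect cube (so x^3 - 1103 has no rational root). Hence [Q(α):Q] = deg(m_α) = 3.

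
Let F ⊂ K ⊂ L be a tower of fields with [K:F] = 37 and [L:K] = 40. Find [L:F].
[L:F] = 1480

The tower law says that for any tower of field extensions F ⊂ K ⊂ L with finite degrees, [L:F] = [L:K] · [K:F]. Here this gives [L:F] = 40 · 37 = 1480.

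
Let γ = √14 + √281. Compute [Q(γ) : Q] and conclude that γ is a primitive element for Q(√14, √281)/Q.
[Q(γ) : Q] = 4 (equivalently, Q(γ) = Q(√14, √281))

Obviously Q(γ) ⊆ Q(√14, √281), and [Q(√14, √281):Q] = 4 (since 14, 281 are distinct squarefree integers > 1 with 3934 not a perfect square). To show equality we compute the minimal polynomial of γ. From γ = √14 + √281: γ^2 = 14 + 2√(3934) + 281 = 295 + 2√(3934), so γ^2 - 295 = 2√(3934); squaring, (γ^2 - 295)^2 = 4·3934, i.e. γ^4 - 590γ^2 + 87025 - 15736 = 0, i.e. γ^4 - 590γ^2 + 71289 = 0. So γ is a root of x^4 - 590x^2 + 71289. This polynomial is irreducible over Q: it has no rational root (each ±√14 ± √281 is irrational), and any factorization into two quadratics over Q would force √(3934) ∈ Q (pairing opposite roots) or √14, √281 ∈ Q (other pairings), all impossible. Hence [Q(γ):Q] = 4 = [Q(√14, √281):Q], so Q(γ) = Q(√14, √281).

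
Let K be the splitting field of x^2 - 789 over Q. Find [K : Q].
[K : Q] = 2

f(x) = x^2 - 789 factors as (x - √789)(x + √789). The splitting field is K = Q(√789). Since 789 is squarefree and > 1, it is not a perfect square, so x^2 - 789 is irreducible over Q and [Q(√789) : Q] = 2. Hence [K : Q] = 2.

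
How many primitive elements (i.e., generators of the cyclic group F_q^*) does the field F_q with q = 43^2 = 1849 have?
There are φ(1848) = 480 primitive elements

F_q^* is cyclic of order q - 1 = 1848. A cyclic group of order m has exactly φ(m) generators. Here m = 1848 = 2^3 · 3 · 7 · 11, so the number of primitive elements is φ(1848) = 480.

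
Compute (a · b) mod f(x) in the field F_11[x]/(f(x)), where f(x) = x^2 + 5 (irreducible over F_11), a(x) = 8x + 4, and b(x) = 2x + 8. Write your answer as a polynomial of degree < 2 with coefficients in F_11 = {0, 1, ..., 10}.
a · b ≡ 6x + 7 (mod f(x))

Multiply in F_11[x]: a(x)·b(x) = (8x + 4)·(2x + 8) = 5x^2 + 6x + 10. This has degree ≥ 2, so divide by f(x) over F_11: 5x^2 + 6x + 10 = (5)·(x^2 + 5) + (6x + 7). Hence a·b ≡ 6x + 7 (mod f). (F_11[x]/(f) is a field with 11^2 = 121 elements since f is irreducible of degree 2.)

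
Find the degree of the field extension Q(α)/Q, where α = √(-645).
[Q(α):Q] = 2

[Q(α):Q] equals the degree of the minimal polynomial of α. Here α^2 = -645 and x^2 + 645 is irreducible (d = -645 is squarefree, ≠ 1, hence not a square), so deg(m_α) = 2. Thus [Q(α):Q] = 2.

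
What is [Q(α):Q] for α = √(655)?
[Q(α):Q] = 2

[Q(α):Q] equals the degree of the minimal polynomial of α. Here α^2 = 655 and x^2 - 655 is irreducible (d = 655 is squarefree, ≠ 1, hence not a square), so deg(m_α) = 2. Thus [Q(α):Q] = 2.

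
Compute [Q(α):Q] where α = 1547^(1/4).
[Q(α):Q] = 4

α is a root of x^4 - 1547. By Eisenstein's criterion at the prime p = 7 (which divides the constant term 1547 but p^2 = 49 does not, since 1547 is squarefree), x^4 - 1547 is irreducible over Q. Hence [Q(α):Q] = 4.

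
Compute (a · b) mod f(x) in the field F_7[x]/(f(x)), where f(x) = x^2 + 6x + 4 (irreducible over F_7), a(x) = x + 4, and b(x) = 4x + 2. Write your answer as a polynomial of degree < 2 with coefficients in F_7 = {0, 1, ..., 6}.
a · b ≡ x + 6 (mod f(x))

Multiply in F_7[x]: a(x)·b(x) = (x + 4)·(4x + 2) = 4x^2 + 4x + 1. This has degree ≥ 2, so divide by f(x) over F_7: 4x^2 + 4x + 1 = (4)·(x^2 + 6x + 4) + (x + 6). Hence a·b ≡ x + 6 (mod f). (F_7[x]/(f) is a field with 7^2 = 49 elements since f is irreducible of degree 2.)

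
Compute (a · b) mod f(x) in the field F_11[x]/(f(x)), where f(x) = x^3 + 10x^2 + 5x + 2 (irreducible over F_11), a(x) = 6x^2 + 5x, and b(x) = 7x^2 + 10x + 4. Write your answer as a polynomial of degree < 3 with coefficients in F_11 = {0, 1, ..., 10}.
a · b ≡ x^2 + 10x + 1 (mod f(x))

Multiply in F_11[x]: a(x)·b(x) = (6x^2 + 5x)·(7x^2 + 10x + 4) = 9x^4 + 7x^3 + 8x^2 + 9x. This has degree ≥ 3, so divide by f(x) over F_11: 9x^4 + 7x^3 + 8x^2 + 9x = (9x + 5)·(x^3 + 10x^2 + 5x + 2) + (x^2 + 10x + 1). Hence a·b ≡ x^2 + 10x + 1 (mod f). (F_11[x]/(f) is a field with 11^3 = 1331 elements since f is irreducible of degree 3.)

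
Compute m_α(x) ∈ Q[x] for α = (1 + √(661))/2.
m_α(x) = x^2 - x - 165

From 2α - 1 = √(661), squaring gives (2α - 1)^2 = 661, i.e. 4α^2 - 4α + 1 = 661, so α^2 - α + (1 - 661)/4 = 0. Since 661 ≡ 1 (mod 4), (1 - 661)/4 = -165 ∈ Z. The polynomial x^2 - x - 165 has discriminant 1 - 4·(-165) = 661, which is not a perfect square in Q (d = 661 is squarefree and ≠ 1), so x^2 - x - 165 is irreducible over Q. It is the minimal polynomial of α.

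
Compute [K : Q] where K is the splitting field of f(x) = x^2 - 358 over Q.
[K : Q] = 2

f(x) = x^2 - 358 factors as (x - √358)(x + √358). The splitting field is K = Q(√358). Since 358 is squarefree and > 1, it is not a perfect square, so x^2 - 358 is irreducible over Q and [Q(√358) : Q] = 2. Hence [K : Q] = 2.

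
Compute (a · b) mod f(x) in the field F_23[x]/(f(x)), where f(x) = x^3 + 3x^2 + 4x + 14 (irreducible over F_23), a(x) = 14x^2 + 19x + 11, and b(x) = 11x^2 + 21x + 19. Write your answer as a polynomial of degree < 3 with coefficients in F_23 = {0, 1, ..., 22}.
a · b ≡ x^2 + 20x + 3 (mod f(x))

Multiply in F_23[x]: a(x)·b(x) = (14x^2 + 19x + 11)·(11x^2 + 21x + 19) = 16x^4 + 20x^3 + 4x^2 + 17x + 2. This has degree ≥ 3, so divide by f(x) over F_23: 16x^4 + 20x^3 + 4x^2 + 17x + 2 = (16x + 18)·(x^3 + 3x^2 + 4x + 14) + (x^2 + 20x + 3). Hence a·b ≡ x^2 + 20x + 3 (mod f). (F_23[x]/(f) is a field with 23^3 = 12167 elements since f is irreducible of degree 3.)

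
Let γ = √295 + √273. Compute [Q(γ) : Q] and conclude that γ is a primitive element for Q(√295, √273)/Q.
[Q(γ) : Q] = 4 (equivalently, Q(γ) = Q(√295, √273))

Obviously Q(γ) ⊆ Q(√295, √273), and [Q(√295, √273):Q] = 4 (since 295, 273 are distinct squarefree integers > 1 with 80535 not a perfect square). To show equality we compute the minimal polynomial of γ. From γ = √295 + √273: γ^2 = 295 + 2√(80535) + 273 = 568 + 2√(80535), so γ^2 - 568 = 2√(80535); squaring, (γ^2 - 568)^2 = 4·80535, i.e. γ^4 - 1136γ^2 + 322624 - 322140 = 0, i.e. γ^4 - 1136γ^2 + 484 = 0. So γ is a root of x^4 - 1136x^2 + 484. This polynomial is irreducible over Q: it has no rational root (each ±√295 ± √273 is irrational), and any factorization into two quadratics over Q would force √(80535) ∈ Q (pairing opposite roots) or √295, √273 ∈ Q (other pairings), all impossible. Hence [Q(γ):Q] = 4 = [Q(√295, √273):Q], so Q(γ) = Q(√295, √273).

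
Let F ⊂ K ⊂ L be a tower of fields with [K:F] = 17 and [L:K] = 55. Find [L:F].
[L:F] = 935

The tower law says that for any tower of field extensions F ⊂ K ⊂ L with finite degrees, [L:F] = [L:K] · [K:F]. Here this gives [L:F] = 55 · 17 = 935.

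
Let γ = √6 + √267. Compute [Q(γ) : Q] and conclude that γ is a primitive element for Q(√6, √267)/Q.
[Q(γ) : Q] = 4 (equivalently, Q(γ) = Q(√6, √267))

Obviously Q(γ) ⊆ Q(√6, √267), and [Q(√6, √267):Q] = 4 (since 6, 267 are distinct squarefree integers > 1 with 1602 not a perfect square). To show equality we compute the minimal polynomial of γ. From γ = √6 + √267: γ^2 = 6 + 2√(1602) + 267 = 273 + 2√(1602), so γ^2 - 273 = 2√(1602); squaring, (γ^2 - 273)^2 = 4·1602, i.e. γ^4 - 546γ^2 + 74529 - 6408 = 0, i.e. γ^4 - 546γ^2 + 68121 = 0. So γ is a root of x^4 - 546x^2 + 68121. This polynomial is irreducible over Q: it has no rational root (each ±√6 ± √267 is irrational), and any factorization into two quadratics over Q would force √(1602) ∈ Q (pairing opposite roots) or √6, √267 ∈ Q (other pairings), all impossible. Hence [Q(γ):Q] = 4 = [Q(√6, √267):Q], so Q(γ) = Q(√6, √267).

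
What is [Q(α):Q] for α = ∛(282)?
[Q(α):Q] = 3

The minimal polynomial of α is x^3 - 282, irreducible over Q since 282 is not a perfect cube (so x^3 - 282 has no rational root). Hence [Q(α):Q] = deg(m_α) = 3.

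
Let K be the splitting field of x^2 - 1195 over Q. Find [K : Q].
[K : Q] = 2

f(x) = x^2 - 1195 factors as (x - √1195)(x + √1195). The splitting field is K = Q(√1195). Since 1195 is squarefree and > 1, it is not a perfect square, so x^2 - 1195 is irreducible over Q and [Q(√1195) : Q] = 2. Hence [K : Q] = 2.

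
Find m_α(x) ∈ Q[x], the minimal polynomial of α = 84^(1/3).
m_α(x) = x^3 - 84

α satisfies α^3 = 84, so x^3 - 84 annihilates α. By the rational root test, a rational root p/q (in lowest terms) of x^3 - 84 would satisfy p^3 = 84 q^3, forcing q = 1 and p^3 = 84; but 84 is not a perfect cube, contradiction. A monic cubic over Q with no rational root is irreducible (any nontrivial factorization would include a linear factor). Hence x^3 - 84 is the minimal polynomial of α, and in particular [Q(α):Q] = 3.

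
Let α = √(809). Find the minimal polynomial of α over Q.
m_α(x) = x^2 - 809

α satisfies α^2 - 809 = 0, so x^2 - 809 annihilates α. Since d = 809 is squarefree and ≠ 1, it is not a perfect square in Q, so x^2 - 809 has no rational root and is therefore irreducible over Q (a degree-2 polynomial over a field is irreducible iff it has no root). Hence m_α(x) = x^2 - 809.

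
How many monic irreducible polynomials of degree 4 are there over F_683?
There are 54402880158 monic irreducible polynomials of degree 4 over F_683

Each element of F_{683^4} that lies in no proper subfield is a root of exactly one monic irreducible of degree 4 over F_683, and each such polynomial has 4 distinct roots in F_{683^4}. By Möbius inversion the count is N_683(4) = (1/4) Σ_{d|4} μ(4/d) · 683^d = (1/4)(μ(4)·683^1 + μ(2)·683^2 + μ(1)·683^4) = 217611520632/4 = 54402880158.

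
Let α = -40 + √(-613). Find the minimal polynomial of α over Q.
m_α(x) = x^2 + 80x + 2213

From α + 40 = √(-613), squaring gives (α + 40)^2 = -613, i.e. α^2 + 80α + 1600 = -613, so α^2 + 80α + 2213 = 0. The discriminant of x^2 + 80x + 2213 is (80)^2 - 4·(2213) = 6400 - 8852 = -2452, and 4·(-613) is not a perfect square in Q since -613 is squarefree and ≠ 1. Hence x^2 + 80x + 2213 is irreducible over Q and is the minimal polynomial of α.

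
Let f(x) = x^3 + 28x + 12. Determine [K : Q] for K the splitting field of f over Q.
[K : Q] = 6

By the rational root test, any rational root of the monic integer polynomial f(x) = x^3 + 28x + 12 must be an integer dividing the constant term 12, i.e. one of ±{1, 2, 3, 4, 6, 12}. Evaluating: f(1) = 41, f(-1) = -17, f(2) = 76, f(-2) = -52, f(3) = 123, f(-3) = -99, f(4) = 188, f(-4) = -164, f(6) = 396, f(-6) = -372, f(12) = 2076, f(-12) = -2052; none is 0, so f has no rational root and is therefore irreducible over Q (a cubic with no linear factor over a field is irreducible). For an irreducible cubic, the Galois group is A_3 or S_3 according as the discriminant disc(f) = -4a^3 - 27b^2 = -4·(28)^3 - 27·(12)^2 = -91696 is or is not a square in Q. Here disc(f) = -91696 is not a perfect square in Q, so the Galois group of f over Q is not contained in A_3 and must be all of S_3. The splitting field has degree |S_3| = 6 over Q, so [K : Q] = 6.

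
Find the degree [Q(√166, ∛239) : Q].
[Q(√166, ∛239) : Q] = 6

Let L = Q(√166, ∛239). Since Q(√166) ⊂ L and [Q(√166):Q] = 2, the tower law gives 2 | [L:Q]. Likewise Q(∛239) ⊂ L with [Q(∛239):Q] = 3 (because 239 is not a perfect cube), so 3 | [L:Q]. As gcd(2,3) = 1, [L:Q] is divisible by 6. Conversely L is generated over Q by √166 and ∛239, so [L:Q] ≤ 2·3 = 6. Therefore [Q(√166, ∛239) : Q] = 6.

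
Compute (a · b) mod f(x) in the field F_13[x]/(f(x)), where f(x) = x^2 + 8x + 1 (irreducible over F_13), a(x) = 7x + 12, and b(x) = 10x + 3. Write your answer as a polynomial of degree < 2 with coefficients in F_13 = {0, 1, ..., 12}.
a · b ≡ 10x + 5 (mod f(x))

Multiply in F_13[x]: a(x)·b(x) = (7x + 12)·(10x + 3) = 5x^2 + 11x + 10. This has degree ≥ 2, so divide by f(x) over F_13: 5x^2 + 11x + 10 = (5)·(x^2 + 8x + 1) + (10x + 5). Hence a·b ≡ 10x + 5 (mod f). (F_13[x]/(f) is a field with 13^2 = 169 elements since f is irreducible of degree 2.)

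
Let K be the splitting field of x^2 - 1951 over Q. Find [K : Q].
[K : Q] = 2

f(x) = x^2 - 1951 factors as (x - √1951)(x + √1951). The splitting field is K = Q(√1951). Since 1951 is squarefree and > 1, it is not a perfect square, so x^2 - 1951 is irreducible over Q and [Q(√1951) : Q] = 2. Hence [K : Q] = 2.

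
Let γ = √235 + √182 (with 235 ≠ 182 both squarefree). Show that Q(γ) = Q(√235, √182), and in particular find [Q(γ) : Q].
[Q(γ) : Q] = 4 (equivalently, Q(γ) = Q(√235, √182))

Obviously Q(γ) ⊆ Q(√235, √182), and [Q(√235, √182):Q] = 4 (since 235, 182 are distinct squarefree integers > 1 with 42770 not a perfect square). To show equality we compute the minimal polynomial of γ. From γ = √235 + √182: γ^2 = 235 + 2√(42770) + 182 = 417 + 2√(42770), so γ^2 - 417 = 2√(42770); squaring, (γ^2 - 417)^2 = 4·42770, i.e. γ^4 - 834γ^2 + 173889 - 171080 = 0, i.e. γ^4 - 834γ^2 + 2809 = 0. So γ is a root of x^4 - 834x^2 + 2809. This polynomial is irreducible over Q: it has no rational root (each ±√235 ± √182 is irrational), and any factorization into two quadratics over Q would force √(42770) ∈ Q (pairing opposite roots) or √235, √182 ∈ Q (other pairings), all impossible. Hence [Q(γ):Q] = 4 = [Q(√235, √182):Q], so Q(γ) = Q(√235, √182).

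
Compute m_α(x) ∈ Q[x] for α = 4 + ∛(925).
m_α(x) = x^3 - 12x^2 + 48x - 989

Set β = α - 4 = ∛(925), so β^3 = 925. Then (α - 4)^3 - 925 = 0, i.e. α is a root of g(x) = (x - 4)^3 - 925 = x^3 - 12x^2 + 48x - 989. Since g(x) = h(x - 4) where h(x) = x^3 - 925, and h is irreducible over Q (because 925 is not a perfect cube, so h has no rational root, and a monic cubic with no rational root is irreducible), g is also irreducible (irreducibility is preserved under the substitution x → x - 4). Hence m_α(x) = x^3 - 12x^2 + 48x - 989.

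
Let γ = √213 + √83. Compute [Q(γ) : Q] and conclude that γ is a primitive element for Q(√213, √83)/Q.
[Q(γ) : Q] = 4 (equivalently, Q(γ) = Q(√213, √83))

Obviously Q(γ) ⊆ Q(√213, √83), and [Q(√213, √83):Q] = 4 (since 213, 83 are distinct squarefree integers > 1 with 17679 not a perfect square). To show equality we compute the minimal polynomial of γ. From γ = √213 + √83: γ^2 = 213 + 2√(17679) + 83 = 296 + 2√(17679), so γ^2 - 296 = 2√(17679); squaring, (γ^2 - 296)^2 = 4·17679, i.e. γ^4 - 592γ^2 + 87616 - 70716 = 0, i.e. γ^4 - 592γ^2 + 16900 = 0. So γ is a root of x^4 - 592x^2 + 16900. This polynomial is irreducible over Q: it has no rational root (each ±√213 ± √83 is irrational), and any factorization into two quadratics over Q would force √(17679) ∈ Q (pairing opposite roots) or √213, √83 ∈ Q (other pairings), all impossible. Hence [Q(γ):Q] = 4 = [Q(√213, √83):Q], so Q(γ) = Q(√213, √83).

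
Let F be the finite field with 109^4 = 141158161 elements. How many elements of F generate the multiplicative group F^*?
There are φ(141158160) = 31518720 primitive elements

F_q^* is cyclic of order q - 1 = 141158160. A cyclic group of order m has exactly φ(m) generators. Here m = 141158160 = 2^4 · 3^3 · 5 · 11 · 13 · 457, so the number of primitive elements is φ(141158160) = 31518720.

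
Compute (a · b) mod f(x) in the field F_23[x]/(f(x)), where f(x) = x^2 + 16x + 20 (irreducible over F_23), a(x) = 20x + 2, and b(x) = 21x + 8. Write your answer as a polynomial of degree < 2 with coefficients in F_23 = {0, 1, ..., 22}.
a · b ≡ 14x + 11 (mod f(x))

Multiply in F_23[x]: a(x)·b(x) = (20x + 2)·(21x + 8) = 6x^2 + 18x + 16. This has degree ≥ 2, so divide by f(x) over F_23: 6x^2 + 18x + 16 = (6)·(x^2 + 16x + 20) + (14x + 11). Hence a·b ≡ 14x + 11 (mod f). (F_23[x]/(f) is a field with 23^2 = 529 elements since f is irreducible of degree 2.)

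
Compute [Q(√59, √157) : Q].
[Q(√59, √157) : Q] = 4

[Q(√59):Q] = 2 (min poly x^2 - 59, irreducible since 59 is squarefree > 1). For the top step, suppose √157 ∈ Q(√59), say √157 = c + d√59 with c, d ∈ Q. Squaring: 157 = c^2 + 59d^2 + 2cd√59. Since √59 ∉ Q this forces 2cd = 0. If d = 0 then √157 = c ∈ Q, contradicting 157 squarefree > 1. If c = 0 then 157 = 59d^2, so 59·157 = (59d)^2 is a perfect square in Q — but 59·157 = 9263 is not a perfect square (since 59 and 157 are distinct squarefree integers). Contradiction. Hence √157 ∉ Q(√59), so x^2 - 157 stays irreducible over Q(√59) and [Q(√59, √157) : Q(√59)] = 2. By the tower law, [Q(√59, √157) : Q] = 2 · 2 = 4.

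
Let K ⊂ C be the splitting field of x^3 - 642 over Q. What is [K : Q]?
[K : Q] = 6

The roots of x^3 - 642 are ∛642, ω∛642, ω^2∛642 where ω = e^(2πi/3) is a primitive cube root of unity, so K = Q(∛642, ω). Now [Q(∛642):Q] = 3 (since 642 is not a perfect cube, x^3 - 642 is irreducible) and [Q(ω):Q] = 2. Both 2 and 3 divide [K:Q], and [K:Q] ≤ 3·2 = 6, so [K:Q] = 6. (Equivalently: Q(∛642) ⊂ R but ω ∉ R, so [K : Q(∛642)] = 2.)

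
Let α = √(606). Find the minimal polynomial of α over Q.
m_α(x) = x^2 - 606

α satisfies α^2 - 606 = 0, so x^2 - 606 annihilates α. Since d = 606 is squarefree and ≠ 1, it is not a perfect square in Q, so x^2 - 606 has no rational root and is therefore irreducible over Q (a degree-2 polynomial over a field is irreducible iff it has no root). Hence m_α(x) = x^2 - 606.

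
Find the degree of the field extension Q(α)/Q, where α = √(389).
[Q(α):Q] = 2

[Q(α):Q] equals the degree of the minimal polynomial of α. Here α^2 = 389 and x^2 - 389 is irreducible (d = 389 is squarefree, ≠ 1, hence not a square), so deg(m_α) = 2. Thus [Q(α):Q] = 2.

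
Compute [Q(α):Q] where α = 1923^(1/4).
[Q(α):Q] = 4

α is a root of x^4 - 1923. By Eisenstein's criterion at the prime p = 3 (which divides the constant term 1923 but p^2 = 9 does not, since 1923 is squarefree), x^4 - 1923 is irreducible over Q. Hence [Q(α):Q] = 4.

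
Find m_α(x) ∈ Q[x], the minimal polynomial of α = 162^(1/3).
m_α(x) = x^3 - 162

α satisfies α^3 = 162, so x^3 - 162 annihilates α. By the rational root test, a rational root p/q (in lowest terms) of x^3 - 162 would satisfy p^3 = 162 q^3, forcing q = 1 and p^3 = 162; but 162 is not a perfect cube, contradiction. A monic cubic over Q with no rational root is irreducible (any nontrivial factorization would include a linear factor). Hence x^3 - 162 is the minimal polynomial of α, and in particular [Q(α):Q] = 3.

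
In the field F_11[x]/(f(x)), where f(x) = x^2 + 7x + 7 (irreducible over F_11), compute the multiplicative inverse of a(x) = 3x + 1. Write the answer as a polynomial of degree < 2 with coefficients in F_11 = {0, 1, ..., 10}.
a(x)^(-1) ≡ 3x + 9 (mod f(x))

Since f is irreducible over F_11, F_11[x]/(f) is a field and a(x) ≠ 0 has an inverse. Apply the extended Euclidean algorithm to f(x) and a(x) in F_11[x]: f(x) = (4x + 1)·a(x) + (6). The last nonzero remainder is the constant 6 = gcd(f, a) in F_11. Back-substituting through the division chain expresses 6 = s(x)·a(x) + t(x)·f(x) with s(x) ≡ 7x + 10 (mod f), so (7x + 10)·a(x) ≡ 6 (mod f). Multiplying by 6^(-1) ≡ 2 in F_11 gives a(x)^(-1) ≡ 2·(7x + 10) ≡ 3x + 9 (mod f). Check: (3x + 1)·(3x + 9) = 9x^2 + 8x + 9 ≡ 1 (mod x^2 + 7x + 7).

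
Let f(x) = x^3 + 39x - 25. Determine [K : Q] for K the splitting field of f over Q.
[K : Q] = 6

By the rational root test, any rational root of the monic integer polynomial f(x) = x^3 + 39x - 25 must be an integer dividing the constant term -25, i.e. one of ±{1, 5, 25}. Evaluating: f(1) = 15, f(-1) = -65, f(5) = 295, f(-5) = -345, f(25) = 16575, f(-25) = -16625; none is 0, so f has no rational root and is therefore irreducible over Q (a cubic with no linear factor over a field is irreducible). For an irreducible cubic, the Galois group is A_3 or S_3 according as the discriminant disc(f) = -4a^3 - 27b^2 = -4·(39)^3 - 27·(-25)^2 = -254151 is or is not a square in Q. Here disc(f) = -254151 is not a perfect square in Q, so the Galois group of f over Q is not contained in A_3 and must be all of S_3. The splitting field has degree |S_3| = 6 over Q, so [K : Q] = 6.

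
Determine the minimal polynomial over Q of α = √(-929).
m_α(x) = x^2 + 929

α satisfies α^2 + 929 = 0, so x^2 + 929 annihilates α. Since d = -929 is squarefree and ≠ 1, it is not a perfect square in Q, so x^2 + 929 has no rational root and is therefore irreducible over Q (a degree-2 polynomial over a field is irreducible iff it has no root). Hence m_α(x) = x^2 + 929.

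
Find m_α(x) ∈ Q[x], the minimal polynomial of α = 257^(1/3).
m_α(x) = x^3 - 257

α satisfies α^3 = 257, so x^3 - 257 annihilates α. By the rational root test, a rational root p/q (in lowest terms) of x^3 - 257 would satisfy p^3 = 257 q^3, forcing q = 1 and p^3 = 257; but 257 is not a perfect cube, contradiction. A monic cubic over Q with no rational root is irreducible (any nontrivial factorization would include a linear factor). Hence x^3 - 257 is the minimal polynomial of α, and in particular [Q(α):Q] = 3.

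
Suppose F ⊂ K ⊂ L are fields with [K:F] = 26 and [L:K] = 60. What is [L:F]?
[L:F] = 1560

The tower law says that for any tower of field extensions F ⊂ K ⊂ L with finite degrees, [L:F] = [L:K] · [K:F]. Here this gives [L:F] = 60 · 26 = 1560.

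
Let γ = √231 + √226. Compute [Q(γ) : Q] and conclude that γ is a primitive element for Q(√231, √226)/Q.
[Q(γ) : Q] = 4 (equivalently, Q(γ) = Q(√231, √226))

Obviously Q(γ) ⊆ Q(√231, √226), and [Q(√231, √226):Q] = 4 (since 231, 226 are distinct squarefree integers > 1 with 52206 not a perfect square). To show equality we compute the minimal polynomial of γ. From γ = √231 + √226: γ^2 = 231 + 2√(52206) + 226 = 457 + 2√(52206), so γ^2 - 457 = 2√(52206); squaring, (γ^2 - 457)^2 = 4·52206, i.e. γ^4 - 914γ^2 + 208849 - 208824 = 0, i.e. γ^4 - 914γ^2 + 25 = 0. So γ is a root of x^4 - 914x^2 + 25. This polynomial is irreducible over Q: it has no rational root (each ±√231 ± √226 is irrational), and any factorization into two quadratics over Q would force √(52206) ∈ Q (pairing opposite roots) or √231, √226 ∈ Q (other pairings), all impossible. Hence [Q(γ):Q] = 4 = [Q(√231, √226):Q], so Q(γ) = Q(√231, √226).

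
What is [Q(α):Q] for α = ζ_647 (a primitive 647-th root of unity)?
[Q(α):Q] = 646

The minimal polynomial of ζ_647 over Q is the 647-th cyclotomic polynomial Φ_647(x), which is irreducible over Q and has degree φ(647) = 646. Hence [Q(α):Q] = φ(647) = 646.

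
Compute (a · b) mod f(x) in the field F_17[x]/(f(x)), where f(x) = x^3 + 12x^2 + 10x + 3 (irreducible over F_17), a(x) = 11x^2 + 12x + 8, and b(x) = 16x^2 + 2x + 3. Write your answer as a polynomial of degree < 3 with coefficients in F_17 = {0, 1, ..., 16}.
a · b ≡ 2x^2 + 8x + 6 (mod f(x))

Multiply in F_17[x]: a(x)·b(x) = (11x^2 + 12x + 8)·(16x^2 + 2x + 3) = 6x^4 + 10x^3 + 15x^2 + x + 7. This has degree ≥ 3, so divide by f(x) over F_17: 6x^4 + 10x^3 + 15x^2 + x + 7 = (6x + 6)·(x^3 + 12x^2 + 10x + 3) + (2x^2 + 8x + 6). Hence a·b ≡ 2x^2 + 8x + 6 (mod f). (F_17[x]/(f) is a field with 17^3 = 4913 elements since f is irreducible of degree 3.)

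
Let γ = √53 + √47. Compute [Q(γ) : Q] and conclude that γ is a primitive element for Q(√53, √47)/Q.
[Q(γ) : Q] = 4 (equivalently, Q(γ) = Q(√53, √47))

Obviously Q(γ) ⊆ Q(√53, √47), and [Q(√53, √47):Q] = 4 (since 53, 47 are distinct squarefree integers > 1 with 2491 not a perfect square). To show equality we compute the minimal polynomial of γ. From γ = √53 + √47: γ^2 = 53 + 2√(2491) + 47 = 100 + 2√(2491), so γ^2 - 100 = 2√(2491); squaring, (γ^2 - 100)^2 = 4·2491, i.e. γ^4 - 200γ^2 + 10000 - 9964 = 0, i.e. γ^4 - 200γ^2 + 36 = 0. So γ is a root of x^4 - 200x^2 + 36. This polynomial is irreducible over Q: it has no rational root (each ±√53 ± √47 is irrational), and any factorization into two quadratics over Q would force √(2491) ∈ Q (pairing opposite roots) or √53, √47 ∈ Q (other pairings), all impossible. Hence [Q(γ):Q] = 4 = [Q(√53, √47):Q], so Q(γ) = Q(√53, √47).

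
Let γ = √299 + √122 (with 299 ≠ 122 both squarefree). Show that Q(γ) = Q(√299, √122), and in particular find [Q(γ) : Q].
[Q(γ) : Q] = 4 (equivalently, Q(γ) = Q(√299, √122))

Obviously Q(γ) ⊆ Q(√299, √122), and [Q(√299, √122):Q] = 4 (since 299, 122 are distinct squarefree integers > 1 with 36478 not a perfect square). To show equality we compute the minimal polynomial of γ. From γ = √299 + √122: γ^2 = 299 + 2√(36478) + 122 = 421 + 2√(36478), so γ^2 - 421 = 2√(36478); squaring, (γ^2 - 421)^2 = 4·36478, i.e. γ^4 - 842γ^2 + 177241 - 145912 = 0, i.e. γ^4 - 842γ^2 + 31329 = 0. So γ is a root of x^4 - 842x^2 + 31329. This polynomial is irreducible over Q: it has no rational root (each ±√299 ± √122 is irrational), and any factorization into two quadratics over Q would force √(36478) ∈ Q (pairing opposite roots) or √299, √122 ∈ Q (other pairings), all impossible. Hence [Q(γ):Q] = 4 = [Q(√299, √122):Q], so Q(γ) = Q(√299, √122).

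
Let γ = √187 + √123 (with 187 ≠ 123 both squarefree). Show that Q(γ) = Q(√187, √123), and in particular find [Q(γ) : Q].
[Q(γ) : Q] = 4 (equivalently, Q(γ) = Q(√187, √123))

Obviously Q(γ) ⊆ Q(√187, √123), and [Q(√187, √123):Q] = 4 (since 187, 123 are distinct squarefree integers > 1 with 23001 not a perfect square). To show equality we compute the minimal polynomial of γ. From γ = √187 + √123: γ^2 = 187 + 2√(23001) + 123 = 310 + 2√(23001), so γ^2 - 310 = 2√(23001); squaring, (γ^2 - 310)^2 = 4·23001, i.e. γ^4 - 620γ^2 + 96100 - 92004 = 0, i.e. γ^4 - 620γ^2 + 4096 = 0. So γ is a root of x^4 - 620x^2 + 4096. This polynomial is irreducible over Q: it has no rational root (each ±√187 ± √123 is irrational), and any factorization into two quadratics over Q would force √(23001) ∈ Q (pairing opposite roots) or √187, √123 ∈ Q (other pairings), all impossible. Hence [Q(γ):Q] = 4 = [Q(√187, √123):Q], so Q(γ) = Q(√187, √123).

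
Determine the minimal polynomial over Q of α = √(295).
m_α(x) = x^2 - 295

α satisfies α^2 - 295 = 0, so x^2 - 295 annihilates α. Since d = 295 is squarefree and ≠ 1, it is not a perfect square in Q, so x^2 - 295 has no rational root and is therefore irreducible over Q (a degree-2 polynomial over a field is irreducible iff it has no root). Hence m_α(x) = x^2 - 295.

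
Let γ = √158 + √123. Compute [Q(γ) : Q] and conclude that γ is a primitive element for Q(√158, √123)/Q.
[Q(γ) : Q] = 4 (equivalently, Q(γ) = Q(√158, √123))

Obviously Q(γ) ⊆ Q(√158, √123), and [Q(√158, √123):Q] = 4 (since 158, 123 are distinct squarefree integers > 1 with 19434 not a perfect square). To show equality we compute the minimal polynomial of γ. From γ = √158 + √123: γ^2 = 158 + 2√(19434) + 123 = 281 + 2√(19434), so γ^2 - 281 = 2√(19434); squaring, (γ^2 - 281)^2 = 4·19434, i.e. γ^4 - 562γ^2 + 78961 - 77736 = 0, i.e. γ^4 - 562γ^2 + 1225 = 0. So γ is a root of x^4 - 562x^2 + 1225. This polynomial is irreducible over Q: it has no rational root (each ±√158 ± √123 is irrational), and any factorization into two quadratics over Q would force √(19434) ∈ Q (pairing opposite roots) or √158, √123 ∈ Q (other pairings), all impossible. Hence [Q(γ):Q] = 4 = [Q(√158, √123):Q], so Q(γ) = Q(√158, √123).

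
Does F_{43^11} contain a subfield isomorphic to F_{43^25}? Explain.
No: F_{43^25} is not a subfield of F_{43^11}

F_{p^m} embeds in F_{p^n} iff m | n. Here 25 ∤ 11 (since 11 = 0·25 + 11 with remainder 11 ≠ 0), so F_{43^25} is not a subfield of F_{43^11}. Equivalently: if it were, the tower law would give 25 = [F_{43^25}:F_43] dividing [F_{43^11}:F_43] = 11, contradiction.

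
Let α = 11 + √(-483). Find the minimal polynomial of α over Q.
m_α(x) = x^2 - 22x + 604

From α - 11 = √(-483), squaring gives (α - 11)^2 = -483, i.e. α^2 - 22α + 121 = -483, so α^2 - 22α + 604 = 0. The discriminant of x^2 - 22x + 604 is (-22)^2 - 4·(604) = 484 - 2416 = -1932, and 4·(-483) is not a perfect square in Q since -483 is squarefree and ≠ 1. Hence x^2 - 22x + 604 is irreducible over Q and is the minimal polynomial of α.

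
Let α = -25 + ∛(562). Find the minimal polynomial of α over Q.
m_α(x) = x^3 + 75x^2 + 1875x + 15063

Set β = α + 25 = ∛(562), so β^3 = 562. Then (α + 25)^3 - 562 = 0, i.e. α is a root of g(x) = (x + 25)^3 - 562 = x^3 + 75x^2 + 1875x + 15063. Since g(x) = h(x + 25) where h(x) = x^3 - 562, and h is irreducible over Q (because 562 is not a perfect cube, so h has no rational root, and a monic cubic with no rational root is irreducible), g is also irreducible (irreducibility is preserved under the substitution x → x + 25). Hence m_α(x) = x^3 + 75x^2 + 1875x + 15063.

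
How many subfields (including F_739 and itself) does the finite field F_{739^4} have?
F_{739^4} has 3 subfields

The subfields of F_{p^n} are exactly the fields F_{p^d} for d | n (each is the fixed field of the unique index-d subgroup of Gal(F_{p^n}/F_p) ≅ Z/nZ). The divisors of n = 4 are {1, 2, 4}, giving 3 subfields: F_{739^1}, F_{739^2}, F_{739^4}.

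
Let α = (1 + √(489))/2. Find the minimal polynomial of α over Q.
m_α(x) = x^2 - x - 122

From 2α - 1 = √(489), squaring gives (2α - 1)^2 = 489, i.e. 4α^2 - 4α + 1 = 489, so α^2 - α + (1 - 489)/4 = 0. Since 489 ≡ 1 (mod 4), (1 - 489)/4 = -122 ∈ Z. The polynomial x^2 - x - 122 has discriminant 1 - 4·(-122) = 489, which is not a perfect square in Q (d = 489 is squarefree and ≠ 1), so x^2 - x - 122 is irreducible over Q. It is the minimal polynomial of α.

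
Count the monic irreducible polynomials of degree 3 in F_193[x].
There are 2396288 monic irreducible polynomials of degree 3 over F_193

Each element of F_{193^3} that lies in no proper subfield is a root of exactly one monic irreducible of degree 3 over F_193, and each such polynomial has 3 distinct roots in F_{193^3}. By Möbius inversion the count is N_193(3) = (1/3) Σ_{d|3} μ(3/d) · 193^d = (1/3)(μ(3)·193^1 + μ(1)·193^3) = 7188864/3 = 2396288.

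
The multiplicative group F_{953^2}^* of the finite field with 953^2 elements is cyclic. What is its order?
|F_{953^2}^*| = 908208

F_{953^2} has 953^2 = 908209 elements; its multiplicative group consists of all nonzero elements, so |F_{953^2}^*| = 908209 - 1 = 908208. (It is cyclic since any finite subgroup of the multiplicative group of a field is cyclic.)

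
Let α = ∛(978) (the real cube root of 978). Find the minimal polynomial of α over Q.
m_α(x) = x^3 - 978

α satisfies α^3 = 978, so x^3 - 978 annihilates α. By the rational root test, a rational root p/q (in lowest terms) of x^3 - 978 would satisfy p^3 = 978 q^3, forcing q = 1 and p^3 = 978; but 978 is not a perfect cube, contradiction. A monic cubic over Q with no rational root is irreducible (any nontrivial factorization would include a linear factor). Hence x^3 - 978 is the minimal polynomial of α, and in particular [Q(α):Q] = 3.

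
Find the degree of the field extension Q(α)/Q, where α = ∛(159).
[Q(α):Q] = 3

The minimal polynomial of α is x^3 - 159, irreducible over Q since 159 is not a perfect cube (so x^3 - 159 has no rational root). Hence [Q(α):Q] = deg(m_α) = 3.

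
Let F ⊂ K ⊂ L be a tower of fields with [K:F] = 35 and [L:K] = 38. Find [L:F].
[L:F] = 1330

The tower law says that for any tower of field extensions F ⊂ K ⊂ L with finite degrees, [L:F] = [L:K] · [K:F]. Here this gives [L:F] = 38 · 35 = 1330.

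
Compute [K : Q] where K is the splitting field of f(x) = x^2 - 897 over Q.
[K : Q] = 2

f(x) = x^2 - 897 factors as (x - √897)(x + √897). The splitting field is K = Q(√897). Since 897 is squarefree and > 1, it is not a perfect square, so x^2 - 897 is irreducible over Q and [Q(√897) : Q] = 2. Hence [K : Q] = 2.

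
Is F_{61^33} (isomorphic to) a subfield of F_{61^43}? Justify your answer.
No: F_{61^33} is not a subfield of F_{61^43}

F_{p^m} embeds in F_{p^n} iff m | n. Here 33 ∤ 43 (since 43 = 1·33 + 10 with remainder 10 ≠ 0), so F_{61^33} is not a subfield of F_{61^43}. Equivalently: if it were, the tower law would give 33 = [F_{61^33}:F_61] dividing [F_{61^43}:F_61] = 43, contradiction.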